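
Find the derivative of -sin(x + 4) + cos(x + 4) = -sin(x + 4) - cos(x + 4)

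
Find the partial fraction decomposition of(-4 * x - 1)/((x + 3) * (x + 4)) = -15/(x + 4) + 11/(x + 3)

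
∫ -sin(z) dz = cos(z) + C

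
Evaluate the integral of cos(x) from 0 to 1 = sin(1)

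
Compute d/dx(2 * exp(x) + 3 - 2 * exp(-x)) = (2*exp(2*x) + 2)*exp(-x)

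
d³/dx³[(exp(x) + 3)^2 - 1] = 8*exp(2*x) + 6*exp(x)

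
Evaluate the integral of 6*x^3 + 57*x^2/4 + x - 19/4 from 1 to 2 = 105/2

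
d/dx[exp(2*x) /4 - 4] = exp(2*x)/2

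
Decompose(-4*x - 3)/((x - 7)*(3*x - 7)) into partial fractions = 37/(14*(3*x - 7)) - 31/(14*(x - 7))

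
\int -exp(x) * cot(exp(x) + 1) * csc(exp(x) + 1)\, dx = csc(exp(x) + 1) + C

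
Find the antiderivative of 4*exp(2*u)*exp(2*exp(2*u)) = exp(2*exp(2*u)) + C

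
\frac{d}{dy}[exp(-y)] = -exp(-y)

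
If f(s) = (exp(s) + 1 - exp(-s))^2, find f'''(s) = (8*exp(4*s) + 2*exp(3*s) + 2*exp(s) - 8)*exp(-2*s)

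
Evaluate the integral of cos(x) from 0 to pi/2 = 1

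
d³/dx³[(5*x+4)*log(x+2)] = (-5*x - 22)/(x^3 + 6*x^2 + 12*x + 8)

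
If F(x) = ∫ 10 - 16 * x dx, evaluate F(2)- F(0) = -12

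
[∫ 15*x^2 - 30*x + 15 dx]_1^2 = 5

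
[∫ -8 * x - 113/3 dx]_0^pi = -4*(pi + 16/3)^2 + 5*pi + 1024/9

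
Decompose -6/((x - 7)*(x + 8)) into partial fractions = 2/(5*(x + 8)) - 2/(5*(x - 7))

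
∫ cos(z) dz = sin(z) + C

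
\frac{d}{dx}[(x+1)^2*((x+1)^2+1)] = 4*x^3 + 12*x^2 + 14*x + 6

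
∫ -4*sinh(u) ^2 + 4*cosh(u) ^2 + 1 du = 5*u + C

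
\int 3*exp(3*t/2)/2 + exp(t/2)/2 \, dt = (exp(t) + 1)*exp(t/2) + C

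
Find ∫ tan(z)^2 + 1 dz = tan(z) + C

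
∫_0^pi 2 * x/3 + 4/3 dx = -4/3 + (2 + pi)^2/3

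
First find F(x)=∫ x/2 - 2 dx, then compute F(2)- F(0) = -3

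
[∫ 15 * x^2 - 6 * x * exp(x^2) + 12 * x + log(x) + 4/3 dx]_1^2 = -3*exp(4) + 2*log(2) + 3*E + 160/3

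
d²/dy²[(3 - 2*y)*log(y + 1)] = (-2*y - 7)/(y^2 + 2*y + 1)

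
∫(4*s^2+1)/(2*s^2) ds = 2*s - 1/(2*s) + C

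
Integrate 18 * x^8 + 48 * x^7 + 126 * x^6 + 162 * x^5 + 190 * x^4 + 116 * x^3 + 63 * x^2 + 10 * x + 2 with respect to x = 2*x^9 + 6*x^8 + 18*x^7 + 27*x^6 + 38*x^5 + 29*x^4 + 21*x^3 + 5*x^2 + 2*x + C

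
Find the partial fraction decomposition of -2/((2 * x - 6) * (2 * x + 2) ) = 1/(8*(x + 1)) - 1/(8*(x - 3))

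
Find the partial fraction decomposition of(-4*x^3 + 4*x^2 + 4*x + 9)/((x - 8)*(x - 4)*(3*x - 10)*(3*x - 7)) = 17/(45*(3*x - 7)) - 2197/(252*(3*x - 10)) + 167/(40*(x - 4)) - 103/(56*(x - 8))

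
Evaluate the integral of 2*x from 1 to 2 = 3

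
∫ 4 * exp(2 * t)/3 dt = 2*exp(2*t)/3 + C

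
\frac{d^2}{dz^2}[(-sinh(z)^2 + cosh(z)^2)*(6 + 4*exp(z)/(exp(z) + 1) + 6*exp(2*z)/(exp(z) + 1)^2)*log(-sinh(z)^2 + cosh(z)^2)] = 0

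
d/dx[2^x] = 2^x*log(2)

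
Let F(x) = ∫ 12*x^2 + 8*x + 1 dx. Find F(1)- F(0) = 9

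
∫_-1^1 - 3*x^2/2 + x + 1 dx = 1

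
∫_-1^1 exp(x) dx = E - exp(-1)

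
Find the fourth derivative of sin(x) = sin(x)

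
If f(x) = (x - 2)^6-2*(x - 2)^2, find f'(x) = 6*x^5 - 60*x^4 + 240*x^3 - 480*x^2 + 476*x - 184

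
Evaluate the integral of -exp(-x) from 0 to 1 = -1 + exp(-1)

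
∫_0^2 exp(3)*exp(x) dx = -exp(3) + exp(5)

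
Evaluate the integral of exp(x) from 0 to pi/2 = -1 + exp(pi/2)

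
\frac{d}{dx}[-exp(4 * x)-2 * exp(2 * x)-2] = -4*exp(4*x) - 4*exp(2*x)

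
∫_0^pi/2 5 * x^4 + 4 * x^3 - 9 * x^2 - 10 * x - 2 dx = (-1 + (-1 + pi/2)^2)*(1 + pi/2)^3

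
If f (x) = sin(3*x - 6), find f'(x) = 3*cos(3*x - 6)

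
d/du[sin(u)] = cos(u)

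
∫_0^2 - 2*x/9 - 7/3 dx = -46/9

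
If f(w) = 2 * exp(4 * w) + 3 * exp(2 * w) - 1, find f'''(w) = 128*exp(4*w) + 24*exp(2*w)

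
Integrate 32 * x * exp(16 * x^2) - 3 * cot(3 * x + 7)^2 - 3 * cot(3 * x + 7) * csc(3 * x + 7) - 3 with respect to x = exp(16*x^2) + cot(3*x + 7) + csc(3*x + 7) + C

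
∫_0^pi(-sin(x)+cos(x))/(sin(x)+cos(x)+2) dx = -log(3)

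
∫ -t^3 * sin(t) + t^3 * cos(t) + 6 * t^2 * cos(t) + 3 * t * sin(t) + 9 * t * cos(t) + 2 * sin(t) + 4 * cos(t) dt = sqrt(2)*(t + 1)^3*sin(t + pi/4) + C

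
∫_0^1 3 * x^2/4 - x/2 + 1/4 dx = 1/4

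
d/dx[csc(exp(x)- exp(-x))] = -(exp(2*x) + 1)*exp(-x)*cos(exp(x) - exp(-x))/sin(exp(x) - exp(-x))^2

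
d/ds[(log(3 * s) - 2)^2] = (2*log(s) - 4 + 2*log(3))/s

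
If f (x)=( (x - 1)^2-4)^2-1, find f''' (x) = 24*x - 24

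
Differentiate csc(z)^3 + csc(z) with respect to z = -(1 + 3/sin(z)^2)*cos(z)/sin(z)^2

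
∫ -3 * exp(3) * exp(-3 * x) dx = exp(3 - 3*x) + C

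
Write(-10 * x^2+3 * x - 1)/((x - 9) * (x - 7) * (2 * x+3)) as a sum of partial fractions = -16/(51*(2*x + 3)) + 235/(17*(x - 7)) - 56/(3*(x - 9))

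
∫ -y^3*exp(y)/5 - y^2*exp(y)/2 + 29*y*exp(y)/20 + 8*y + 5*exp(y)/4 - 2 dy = (y*exp(y) - 20)*(-4*y^2 + 2*y + 25)/20 + C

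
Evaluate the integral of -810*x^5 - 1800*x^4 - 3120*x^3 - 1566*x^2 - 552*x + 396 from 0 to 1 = -1677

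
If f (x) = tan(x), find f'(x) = cos(x)^(-2)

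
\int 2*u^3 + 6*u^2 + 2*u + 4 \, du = u^4/2 + 2*u^3 + u^2 + 4*u + C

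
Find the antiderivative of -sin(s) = cos(s) + C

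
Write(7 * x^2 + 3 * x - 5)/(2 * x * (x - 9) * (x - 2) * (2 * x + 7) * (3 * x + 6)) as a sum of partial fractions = 562/(17325*(2*x + 7)) - 17/(1584*(x + 2)) - 29/(3696*(x - 2)) + 589/(103950*(x - 9)) - 5/(1512*x)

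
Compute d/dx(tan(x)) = cos(x)^(-2)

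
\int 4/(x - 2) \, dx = 4*log(x - 2) + C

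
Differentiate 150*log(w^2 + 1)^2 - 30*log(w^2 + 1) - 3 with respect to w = (600*w*log(w^2 + 1) - 60*w)/(w^2 + 1)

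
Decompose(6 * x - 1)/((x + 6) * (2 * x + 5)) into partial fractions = -32/(7*(2*x + 5)) + 37/(7*(x + 6))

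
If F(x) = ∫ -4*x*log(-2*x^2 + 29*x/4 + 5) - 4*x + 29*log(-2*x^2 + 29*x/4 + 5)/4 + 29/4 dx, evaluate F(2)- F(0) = -5*log(5) + 23*log(23/2)/2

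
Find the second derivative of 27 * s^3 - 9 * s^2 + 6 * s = 162*s - 18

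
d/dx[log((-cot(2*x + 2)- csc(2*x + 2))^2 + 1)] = (1 - cos(4*(x + 1)))*(-4*cot(2*x + 2)^3 - 8*cot(2*x + 2)^2*csc(2*x + 2) - 4*cot(2*x + 2)*csc(2*x + 2)^2 - 4*cot(2*x + 2) - 4*csc(2*x + 2))/(4*(cos(2*(x + 1)) + 1))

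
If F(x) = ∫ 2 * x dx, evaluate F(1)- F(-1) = 0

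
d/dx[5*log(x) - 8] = 5/x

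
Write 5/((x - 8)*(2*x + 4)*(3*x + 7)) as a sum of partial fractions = 45/(62*(3*x + 7)) - 1/(4*(x + 2)) + 1/(124*(x - 8))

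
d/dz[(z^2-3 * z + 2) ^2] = 4*z^3 - 18*z^2 + 26*z - 12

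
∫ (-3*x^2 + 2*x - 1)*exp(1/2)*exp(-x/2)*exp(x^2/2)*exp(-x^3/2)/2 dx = exp(-x^3/2 + x^2/2 - x/2 + 1/2) + C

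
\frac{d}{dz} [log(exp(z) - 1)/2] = exp(z)/(2*exp(z) - 2)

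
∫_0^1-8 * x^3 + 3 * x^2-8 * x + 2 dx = -3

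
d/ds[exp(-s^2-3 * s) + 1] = (-2*s - 3)*exp(-s^2 - 3*s)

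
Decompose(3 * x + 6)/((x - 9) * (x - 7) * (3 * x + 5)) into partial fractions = 9/(832*(3*x + 5)) - 27/(52*(x - 7)) + 33/(64*(x - 9))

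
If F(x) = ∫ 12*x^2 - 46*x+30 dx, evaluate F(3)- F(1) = -20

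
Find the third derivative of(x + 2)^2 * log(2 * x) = (2*x^2 - 4*x + 8)/x^3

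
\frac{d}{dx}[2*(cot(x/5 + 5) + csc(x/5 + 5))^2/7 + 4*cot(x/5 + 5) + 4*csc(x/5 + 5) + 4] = -4*(7*cos(x/5 + 5) + 7 + cos(x/5 + 5)^2/sin(x/5 + 5) + 2*cos(x/5 + 5)/sin(x/5 + 5) + 1/sin(x/5 + 5))/(35*sin(x/5 + 5)^2)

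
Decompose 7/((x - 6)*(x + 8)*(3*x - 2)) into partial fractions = -63/(416*(3*x - 2)) + 1/(52*(x + 8)) + 1/(32*(x - 6))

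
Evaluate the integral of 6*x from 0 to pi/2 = 3*pi^2/4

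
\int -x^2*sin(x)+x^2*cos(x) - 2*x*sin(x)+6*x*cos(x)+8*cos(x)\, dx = sqrt(2)*(x + 2)^2*sin(x + pi/4) + C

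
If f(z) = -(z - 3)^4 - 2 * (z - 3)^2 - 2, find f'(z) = -4*z^3 + 36*z^2 - 112*z + 120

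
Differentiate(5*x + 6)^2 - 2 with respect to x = 50*x + 60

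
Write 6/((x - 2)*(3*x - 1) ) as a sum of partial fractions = -18/(5*(3*x - 1)) + 6/(5*(x - 2))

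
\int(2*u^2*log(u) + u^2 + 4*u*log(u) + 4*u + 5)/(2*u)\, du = ((u + 2)^2 + 1)*log(u)/2 + C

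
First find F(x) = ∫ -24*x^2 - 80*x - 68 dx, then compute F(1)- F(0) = -116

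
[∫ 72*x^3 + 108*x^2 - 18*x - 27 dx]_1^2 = 468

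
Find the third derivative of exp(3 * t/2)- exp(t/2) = 27*exp(3*t/2)/8 - exp(t/2)/8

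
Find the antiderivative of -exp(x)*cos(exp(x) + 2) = -sin(exp(x) + 2) + C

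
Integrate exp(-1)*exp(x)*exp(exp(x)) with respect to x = exp(exp(x) - 1) + C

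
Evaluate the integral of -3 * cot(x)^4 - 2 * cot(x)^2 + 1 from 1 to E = cot(E)^3 - cot(1)^3 + cot(1) - cot(E)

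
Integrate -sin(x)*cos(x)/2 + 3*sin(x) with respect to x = (cos(x) - 6)^2/4 + C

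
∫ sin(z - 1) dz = -cos(z - 1) + C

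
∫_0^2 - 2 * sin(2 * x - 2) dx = 0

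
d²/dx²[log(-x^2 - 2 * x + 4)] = (-2*x^2 - 4*x - 12)/(x^4 + 4*x^3 - 4*x^2 - 16*x + 16)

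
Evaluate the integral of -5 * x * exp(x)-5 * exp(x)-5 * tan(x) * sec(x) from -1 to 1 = -5*E - 5*exp(-1)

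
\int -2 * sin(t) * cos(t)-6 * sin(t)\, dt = (cos(t) + 3)^2 + C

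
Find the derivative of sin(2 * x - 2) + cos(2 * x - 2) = -2*sin(2*x - 2) + 2*cos(2*x - 2)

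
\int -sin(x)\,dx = cos(x) + C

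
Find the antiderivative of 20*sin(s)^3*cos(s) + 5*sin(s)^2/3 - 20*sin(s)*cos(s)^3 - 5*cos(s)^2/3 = -5*sin(2*s)/6 + 5*cos(4*s)/4 + C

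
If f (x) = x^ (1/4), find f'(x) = 1/(4*x^(3/4))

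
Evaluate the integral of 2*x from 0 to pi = pi^2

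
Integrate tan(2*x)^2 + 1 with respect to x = tan(2*x)/2 + C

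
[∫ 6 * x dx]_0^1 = 3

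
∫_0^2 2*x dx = 4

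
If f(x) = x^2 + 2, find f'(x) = 2*x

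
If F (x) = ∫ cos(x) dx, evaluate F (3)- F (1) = -sin(1) + sin(3)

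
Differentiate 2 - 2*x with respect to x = -2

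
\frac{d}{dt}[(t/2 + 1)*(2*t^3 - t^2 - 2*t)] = 4*t^3 + 9*t^2/2 - 4*t - 2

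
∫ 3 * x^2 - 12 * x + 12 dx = x^3 - 6*x^2 + 12*x + C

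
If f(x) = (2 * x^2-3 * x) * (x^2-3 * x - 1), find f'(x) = 8*x^3 - 27*x^2 + 14*x + 3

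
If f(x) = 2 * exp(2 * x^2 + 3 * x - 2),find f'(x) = 8*x*exp(2*x^2 + 3*x - 2) + 6*exp(2*x^2 + 3*x - 2)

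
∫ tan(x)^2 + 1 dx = tan(x) + C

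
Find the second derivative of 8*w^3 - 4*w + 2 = 48*w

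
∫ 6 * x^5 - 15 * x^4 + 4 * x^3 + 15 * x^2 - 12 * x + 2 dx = x^6 - 3*x^5 + x^4 + 5*x^3 - 6*x^2 + 2*x + C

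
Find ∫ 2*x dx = x^2 + C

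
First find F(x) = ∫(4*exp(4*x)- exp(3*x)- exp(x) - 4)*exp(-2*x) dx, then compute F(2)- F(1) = -2*(E - exp(-1))^2 - exp(2) - exp(-1) + exp(-2) + E + 2*(-exp(-2) + exp(2))^2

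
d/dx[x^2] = 2*x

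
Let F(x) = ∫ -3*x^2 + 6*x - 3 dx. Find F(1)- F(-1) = -8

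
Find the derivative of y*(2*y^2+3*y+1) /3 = 2*y^2 + 2*y + 1/3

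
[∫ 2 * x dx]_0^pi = pi^2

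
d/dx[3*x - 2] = 3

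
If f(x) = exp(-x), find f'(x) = -exp(-x)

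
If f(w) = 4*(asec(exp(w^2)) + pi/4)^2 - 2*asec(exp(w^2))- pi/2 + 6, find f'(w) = (16*w*asec(exp(w^2)) - 4*w + 4*pi*w)*exp(-w^2)/sqrt(1 - exp(-2*w^2))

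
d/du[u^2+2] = 2*u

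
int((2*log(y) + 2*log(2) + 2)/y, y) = (log(2*y) + 1)^2 + C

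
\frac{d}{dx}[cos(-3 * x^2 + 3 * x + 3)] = 3*(2*x - 1)*sin(3*(-x^2 + x + 1))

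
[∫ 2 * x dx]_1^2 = 3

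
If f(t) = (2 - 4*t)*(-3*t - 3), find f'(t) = 24*t + 6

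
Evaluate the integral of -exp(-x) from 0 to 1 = -1 + exp(-1)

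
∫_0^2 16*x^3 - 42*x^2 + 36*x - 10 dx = 4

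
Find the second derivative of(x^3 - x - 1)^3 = 72*x^7 - 126*x^5 - 90*x^4 + 60*x^3 + 72*x^2 + 12*x - 6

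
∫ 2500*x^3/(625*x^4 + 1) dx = log(625*x^4 + 1) + C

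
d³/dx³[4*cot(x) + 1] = -24*cot(x)^4 - 32*cot(x)^2 - 8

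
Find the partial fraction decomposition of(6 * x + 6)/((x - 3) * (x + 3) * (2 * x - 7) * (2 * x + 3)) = -2/(45*(2*x + 3)) + 54/(65*(2*x - 7)) + 2/(39*(x + 3)) - 4/(9*(x - 3))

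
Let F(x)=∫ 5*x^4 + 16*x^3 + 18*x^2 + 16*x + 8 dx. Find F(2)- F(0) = 192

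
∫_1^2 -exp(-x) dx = -exp(-1) + exp(-2)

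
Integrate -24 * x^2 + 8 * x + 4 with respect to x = -8*x^3 + 4*x^2 + 4*x + C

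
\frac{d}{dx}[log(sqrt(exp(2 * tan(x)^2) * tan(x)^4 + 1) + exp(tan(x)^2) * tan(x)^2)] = 2*(sqrt(exp(2*tan(x)^2)*tan(x)^4 + 1) + exp(tan(x)^2)*tan(x)^2)*(tan(x)^2 + 1)^2*exp(tan(x)^2)*tan(x)/(sqrt(exp(2*tan(x)^2)*tan(x)^4 + 1)*exp(tan(x)^2)*tan(x)^2 + exp(2*tan(x)^2)*tan(x)^4 + 1)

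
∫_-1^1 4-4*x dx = 8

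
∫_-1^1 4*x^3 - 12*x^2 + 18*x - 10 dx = -28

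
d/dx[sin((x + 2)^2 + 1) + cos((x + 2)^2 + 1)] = -2*x*sin(x^2 + 4*x + 5) + 2*x*cos(x^2 + 4*x + 5) - 4*sin(x^2 + 4*x + 5) + 4*cos(x^2 + 4*x + 5)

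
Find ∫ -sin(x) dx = cos(x) + C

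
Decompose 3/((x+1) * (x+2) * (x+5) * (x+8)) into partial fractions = -1/(42*(x + 8)) + 1/(12*(x + 5)) - 1/(6*(x + 2)) + 3/(28*(x + 1))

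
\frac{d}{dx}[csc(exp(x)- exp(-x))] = -(exp(2*x) + 1)*exp(-x)*cos(exp(x) - exp(-x))/sin(exp(x) - exp(-x))^2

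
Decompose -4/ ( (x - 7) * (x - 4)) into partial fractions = 4/(3*(x - 4)) - 4/(3*(x - 7))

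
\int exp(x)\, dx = exp(x) + C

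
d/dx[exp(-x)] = -exp(-x)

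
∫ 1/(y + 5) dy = log(y + 5) + C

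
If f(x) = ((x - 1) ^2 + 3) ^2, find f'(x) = 4*x^3 - 12*x^2 + 24*x - 16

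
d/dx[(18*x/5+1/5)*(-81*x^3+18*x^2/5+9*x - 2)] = -5832*x^3/5 - 243*x^2/25 + 1656*x/25 - 27/5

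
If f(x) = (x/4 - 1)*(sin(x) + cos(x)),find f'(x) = -x*sin(x)/4 + x*cos(x)/4 + 5*sin(x)/4 - 3*cos(x)/4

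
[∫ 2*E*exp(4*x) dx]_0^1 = -E/2 + exp(5)/2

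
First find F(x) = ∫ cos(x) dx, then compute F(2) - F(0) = sin(2)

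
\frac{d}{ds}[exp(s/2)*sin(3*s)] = (sin(3*s)/2 + 3*cos(3*s))*exp(s/2)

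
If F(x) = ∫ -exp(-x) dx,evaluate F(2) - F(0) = -1 + exp(-2)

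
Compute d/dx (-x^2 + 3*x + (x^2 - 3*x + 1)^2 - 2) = 4*x^3 - 18*x^2 + 20*x - 3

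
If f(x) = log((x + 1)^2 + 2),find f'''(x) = (4*x^3 + 12*x^2 - 12*x - 20)/(x^6 + 6*x^5 + 21*x^4 + 44*x^3 + 63*x^2 + 54*x + 27)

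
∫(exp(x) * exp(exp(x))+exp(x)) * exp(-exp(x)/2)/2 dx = 2*sinh(exp(x)/2) + C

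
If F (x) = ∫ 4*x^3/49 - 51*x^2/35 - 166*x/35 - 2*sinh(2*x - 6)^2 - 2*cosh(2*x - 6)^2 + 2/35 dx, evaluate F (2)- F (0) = -sinh(12)/2 - 3168/245 + sinh(4)/2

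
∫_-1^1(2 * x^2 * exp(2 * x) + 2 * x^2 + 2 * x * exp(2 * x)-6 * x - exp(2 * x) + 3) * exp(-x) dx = -6*exp(-1) + 6*E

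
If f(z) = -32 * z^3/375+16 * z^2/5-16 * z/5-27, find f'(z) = -32*z^2/125 + 32*z/5 - 16/5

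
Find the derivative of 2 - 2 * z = -2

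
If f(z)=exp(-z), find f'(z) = -exp(-z)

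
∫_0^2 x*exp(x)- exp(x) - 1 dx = 0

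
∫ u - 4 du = u^2/2 - 4*u + C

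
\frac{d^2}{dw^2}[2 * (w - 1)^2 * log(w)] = (4*w^2*log(w) + 6*w^2 - 4*w - 2)/w^2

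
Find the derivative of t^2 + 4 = 2*t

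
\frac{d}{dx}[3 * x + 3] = 3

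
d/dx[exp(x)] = exp(x)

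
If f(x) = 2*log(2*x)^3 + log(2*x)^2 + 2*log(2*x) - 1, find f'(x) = (6*log(x)^2 + 2*log(x) + 12*log(2)*log(x) + 2*log(2) + 2 + 6*log(2)^2)/x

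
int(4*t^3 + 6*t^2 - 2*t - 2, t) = t^4 + 2*t^3 - t^2 - 2*t + C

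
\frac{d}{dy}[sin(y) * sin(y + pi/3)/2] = sin(2*y + pi/3)/2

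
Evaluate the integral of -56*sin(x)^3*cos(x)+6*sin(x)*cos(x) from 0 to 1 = -14*sin(1)^4 + 3*sin(1)^2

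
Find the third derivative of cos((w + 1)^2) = 8*w^3*sin(w^2 + 2*w + 1) + 24*w^2*sin(w^2 + 2*w + 1) + 24*w*sin(w^2 + 2*w + 1) - 12*w*cos(w^2 + 2*w + 1) + 8*sin(w^2 + 2*w + 1) - 12*cos(w^2 + 2*w + 1)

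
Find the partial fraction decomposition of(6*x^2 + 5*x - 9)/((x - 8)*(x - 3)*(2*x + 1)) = -40/(119*(2*x + 1)) - 12/(7*(x - 3)) + 83/(17*(x - 8))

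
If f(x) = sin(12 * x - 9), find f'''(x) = -1728*cos(12*x - 9)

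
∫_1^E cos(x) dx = -sin(1) + sin(E)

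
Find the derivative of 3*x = 3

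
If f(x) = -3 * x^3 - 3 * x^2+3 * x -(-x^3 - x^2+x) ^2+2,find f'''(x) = -120*x^3 - 120*x^2 + 24*x - 6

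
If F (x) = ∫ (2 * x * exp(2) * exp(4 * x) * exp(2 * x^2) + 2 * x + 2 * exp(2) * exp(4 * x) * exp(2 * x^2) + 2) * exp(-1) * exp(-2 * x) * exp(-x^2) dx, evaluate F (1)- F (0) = -E - exp(-4) + exp(-1) + exp(4)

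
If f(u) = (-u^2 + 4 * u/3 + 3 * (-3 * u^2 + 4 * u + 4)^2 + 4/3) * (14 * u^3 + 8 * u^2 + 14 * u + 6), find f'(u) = 2646*u^6 - 4752*u^5 - 2740*u^4 + 3800*u^3/3 + 2062*u^2 + 9644*u/3 + 3824/3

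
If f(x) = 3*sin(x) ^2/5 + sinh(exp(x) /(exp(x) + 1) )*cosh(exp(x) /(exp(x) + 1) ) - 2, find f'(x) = (3*exp(2*x)*sin(2*x) + 6*exp(x)*sin(2*x) + 10*exp(x)*sinh(exp(x)/(exp(x) + 1))^2 + 5*exp(x) + 3*sin(2*x))/(5*exp(2*x) + 10*exp(x) + 5)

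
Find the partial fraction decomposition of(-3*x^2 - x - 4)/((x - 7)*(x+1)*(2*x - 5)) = 101/(63*(2*x - 5)) - 3/(28*(x + 1)) - 79/(36*(x - 7))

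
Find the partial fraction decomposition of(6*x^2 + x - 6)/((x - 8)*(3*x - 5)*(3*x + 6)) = -37/(209*(3*x - 5)) + 8/(165*(x + 2)) + 193/(285*(x - 8))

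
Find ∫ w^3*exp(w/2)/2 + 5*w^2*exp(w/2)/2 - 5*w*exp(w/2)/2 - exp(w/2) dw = w*(w^2 - w - 1)*exp(w/2) + C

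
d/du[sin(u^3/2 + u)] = (3*u^2/2 + 1)*cos(u*(u^2/2 + 1))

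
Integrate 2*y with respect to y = y^2 + C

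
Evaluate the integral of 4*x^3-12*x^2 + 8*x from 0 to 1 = 1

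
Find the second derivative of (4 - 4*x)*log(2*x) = (-4*x - 4)/x^2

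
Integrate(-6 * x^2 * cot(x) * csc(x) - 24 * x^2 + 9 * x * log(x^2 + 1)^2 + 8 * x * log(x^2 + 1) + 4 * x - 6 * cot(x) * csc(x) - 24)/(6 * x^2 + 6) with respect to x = -4*x + log(x^2 + 1)^3/4 + log(x^2 + 1)^2/3 + log(x^2 + 1)/3 + csc(x) + C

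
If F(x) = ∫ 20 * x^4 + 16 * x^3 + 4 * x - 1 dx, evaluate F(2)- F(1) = 189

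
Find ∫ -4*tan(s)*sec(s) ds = -4*sec(s) + C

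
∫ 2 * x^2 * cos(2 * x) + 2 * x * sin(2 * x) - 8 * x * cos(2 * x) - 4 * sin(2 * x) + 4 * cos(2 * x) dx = ((x - 2)^2 - 2)*sin(2*x) + C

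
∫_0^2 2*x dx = 4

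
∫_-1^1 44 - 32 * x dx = 88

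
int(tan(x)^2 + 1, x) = tan(x) + C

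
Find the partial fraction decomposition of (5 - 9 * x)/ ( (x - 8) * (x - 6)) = 49/(2*(x - 6)) - 67/(2*(x - 8))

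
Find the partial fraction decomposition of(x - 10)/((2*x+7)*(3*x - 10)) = -20/(41*(3*x - 10)) + 27/(41*(2*x + 7))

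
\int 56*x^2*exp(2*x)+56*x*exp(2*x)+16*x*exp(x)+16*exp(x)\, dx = 4*x*(7*x*exp(x) + 4)*exp(x) + C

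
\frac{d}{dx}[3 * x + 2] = 3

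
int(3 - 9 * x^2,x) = -3*x^3 + 3*x + C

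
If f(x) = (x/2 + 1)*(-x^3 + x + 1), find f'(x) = -2*x^3 - 3*x^2 + x + 3/2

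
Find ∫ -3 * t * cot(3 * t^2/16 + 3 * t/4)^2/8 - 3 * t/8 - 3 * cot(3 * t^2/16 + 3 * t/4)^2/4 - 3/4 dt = cot(3*t*(t + 4)/16) + C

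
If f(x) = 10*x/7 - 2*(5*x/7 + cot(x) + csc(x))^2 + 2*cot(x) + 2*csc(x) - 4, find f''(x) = 20*x/(7*sin(x)) - 40*x*cos(x)/(7*sin(x)^3) - 40*x/(7*sin(x)^3) - 100/49 - 2/sin(x) + 68*cos(x)/(7*sin(x)^2) + 152/(7*sin(x)^2) + 4*cos(x)/sin(x)^3 + 4/sin(x)^3 - 24*cos(x)/sin(x)^4 - 24/sin(x)^4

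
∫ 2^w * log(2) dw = 2^w + C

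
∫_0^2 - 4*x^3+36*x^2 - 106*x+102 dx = 72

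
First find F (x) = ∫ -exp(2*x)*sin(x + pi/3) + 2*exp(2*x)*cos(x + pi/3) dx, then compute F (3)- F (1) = exp(6)*cos(pi/3 + 3) - exp(2)*cos(1 + pi/3)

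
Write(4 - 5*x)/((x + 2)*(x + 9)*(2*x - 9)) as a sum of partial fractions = -74/(351*(2*x - 9)) + 7/(27*(x + 9)) - 2/(13*(x + 2))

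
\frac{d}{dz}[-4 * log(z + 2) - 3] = -4/(z + 2)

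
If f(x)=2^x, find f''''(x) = 2^x*log(2)^4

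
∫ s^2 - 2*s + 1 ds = s^3/3 - s^2 + s + C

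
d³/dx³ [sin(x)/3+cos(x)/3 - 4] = sin(x)/3 - cos(x)/3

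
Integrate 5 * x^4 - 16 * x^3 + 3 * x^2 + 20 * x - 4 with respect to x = x^5 - 4*x^4 + x^3 + 10*x^2 - 4*x + C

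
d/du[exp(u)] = exp(u)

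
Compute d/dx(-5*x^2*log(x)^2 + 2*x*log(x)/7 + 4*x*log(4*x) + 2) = -10*x*log(x)^2 - 10*x*log(x) + 30*log(x)/7 + 30/7 + 8*log(2)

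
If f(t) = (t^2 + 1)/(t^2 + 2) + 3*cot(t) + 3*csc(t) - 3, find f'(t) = (-3*t^4*cos(t)/sin(t)^2 - 3*t^4/sin(t)^2 - 12*t^2*cos(t)/sin(t)^2 - 12*t^2/sin(t)^2 + 2*t - 12*cos(t)/sin(t)^2 - 12/sin(t)^2)/(t^4 + 4*t^2 + 4)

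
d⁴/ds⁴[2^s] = 2^s*log(2)^4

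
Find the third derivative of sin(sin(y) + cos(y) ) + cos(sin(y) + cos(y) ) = 2*(2*sin(y)*cos(y)*cos(sqrt(2)*sin(y + pi/4) + pi/4) + 3*sqrt(2)*sin(y + pi/4)*sin(sqrt(2)*sin(y + pi/4) + pi/4) - 2*cos(sqrt(2)*sin(y + pi/4) + pi/4))*cos(y + pi/4)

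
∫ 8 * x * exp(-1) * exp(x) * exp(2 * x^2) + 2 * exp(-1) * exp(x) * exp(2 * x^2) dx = 2*exp(2*x^2 + x - 1) + C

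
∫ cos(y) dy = sin(y) + C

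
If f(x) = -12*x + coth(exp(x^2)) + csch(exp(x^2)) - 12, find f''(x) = -(-8*x^2*exp(x^2)*cosh(exp(x^2)) - 2*x^2*exp(x^2)*cosh(2*exp(x^2)) - 6*x^2*exp(x^2) + 4*x^2*sinh(exp(x^2)) + 2*x^2*sinh(2*exp(x^2)) + 2*sinh(exp(x^2)) + sinh(2*exp(x^2)))*exp(x^2)/sinh(exp(x^2))^3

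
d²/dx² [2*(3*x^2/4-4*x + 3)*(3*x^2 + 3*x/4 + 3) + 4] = 54*x^2 - 549*x/4 + 33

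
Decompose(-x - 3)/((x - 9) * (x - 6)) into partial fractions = 3/(x - 6) - 4/(x - 9)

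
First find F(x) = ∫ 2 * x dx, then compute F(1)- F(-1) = 0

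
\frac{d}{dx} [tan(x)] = cos(x)^(-2)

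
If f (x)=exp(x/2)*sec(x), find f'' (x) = (sin(x)/cos(x) - 3/4 + 2/cos(x)^2)*exp(x/2)/cos(x)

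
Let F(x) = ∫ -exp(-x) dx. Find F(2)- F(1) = -exp(-1) + exp(-2)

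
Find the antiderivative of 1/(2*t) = log(2*t)/2 + C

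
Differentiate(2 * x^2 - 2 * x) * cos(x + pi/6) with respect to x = -2*x^2*sin(x + pi/6) + 2*x*sin(x + pi/6) + 4*x*cos(x + pi/6) - 2*cos(x + pi/6)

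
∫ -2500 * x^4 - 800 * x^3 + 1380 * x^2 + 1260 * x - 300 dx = -500*x^5 - 200*x^4 + 460*x^3 + 630*x^2 - 300*x + C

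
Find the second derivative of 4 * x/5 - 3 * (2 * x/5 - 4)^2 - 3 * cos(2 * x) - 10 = 12*cos(2*x) - 24/25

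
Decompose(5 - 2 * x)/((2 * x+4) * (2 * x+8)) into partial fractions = -13/(8*(x + 4)) + 9/(8*(x + 2))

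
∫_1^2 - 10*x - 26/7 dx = -131/7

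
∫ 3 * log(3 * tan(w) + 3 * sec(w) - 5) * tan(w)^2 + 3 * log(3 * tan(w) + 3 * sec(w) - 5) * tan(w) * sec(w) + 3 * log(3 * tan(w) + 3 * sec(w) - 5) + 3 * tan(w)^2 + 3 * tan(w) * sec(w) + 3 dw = (3*tan(w) + 3*sec(w) - 5)*log(3*tan(w) + 3*sec(w) - 5) + C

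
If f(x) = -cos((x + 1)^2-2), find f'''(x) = -8*x^3*sin(x^2 + 2*x - 1) - 24*x^2*sin(x^2 + 2*x - 1) - 24*x*sin(x^2 + 2*x - 1) + 12*x*cos(x^2 + 2*x - 1) - 8*sin(x^2 + 2*x - 1) + 12*cos(x^2 + 2*x - 1)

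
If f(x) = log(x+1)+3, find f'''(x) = 2/(x^3 + 3*x^2 + 3*x + 1)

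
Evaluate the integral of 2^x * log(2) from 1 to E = -2 + 2^E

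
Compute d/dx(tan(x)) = cos(x)^(-2)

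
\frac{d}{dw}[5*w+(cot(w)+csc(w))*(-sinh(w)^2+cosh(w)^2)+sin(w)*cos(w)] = -2*sin(w)^2 + 6 - cos(w)/sin(w)^2 - 1/sin(w)^2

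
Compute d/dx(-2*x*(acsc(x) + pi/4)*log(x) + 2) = (-4*x*sqrt(1 - 1/x^2)*log(x)*acsc(x) - pi*x*sqrt(1 - 1/x^2)*log(x) - 4*x*sqrt(1 - 1/x^2)*acsc(x) - pi*x*sqrt(1 - 1/x^2) + 4*log(x))/(2*x*sqrt(1 - 1/x^2))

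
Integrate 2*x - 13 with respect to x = x^2 - 13*x + C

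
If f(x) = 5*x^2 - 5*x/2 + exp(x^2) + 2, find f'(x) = 2*x*exp(x^2) + 10*x - 5/2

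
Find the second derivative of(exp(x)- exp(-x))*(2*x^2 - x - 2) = (2*x^2*exp(2*x) - 2*x^2 + 7*x*exp(2*x) + 9*x - 4)*exp(-x)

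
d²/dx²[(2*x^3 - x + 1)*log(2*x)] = (12*x^3*log(x) + 12*x^3*log(2) + 10*x^3 - x - 1)/x^2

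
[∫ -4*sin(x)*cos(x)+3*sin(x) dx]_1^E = -cos(2) + cos(2*E) + 3*cos(1) - 3*cos(E)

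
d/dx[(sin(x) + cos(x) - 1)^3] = 3*sqrt(2)*(sqrt(2)*sin(x + pi/4) - 1)^2*cos(x + pi/4)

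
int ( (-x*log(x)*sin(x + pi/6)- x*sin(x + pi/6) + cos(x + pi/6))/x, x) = (log(x) + 1)*cos(x + pi/6) + C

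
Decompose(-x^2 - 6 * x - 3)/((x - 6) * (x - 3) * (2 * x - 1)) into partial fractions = -5/(11*(2*x - 1)) + 2/(x - 3) - 25/(11*(x - 6))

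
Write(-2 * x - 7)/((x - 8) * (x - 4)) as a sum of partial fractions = 15/(4*(x - 4)) - 23/(4*(x - 8))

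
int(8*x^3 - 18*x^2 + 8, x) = 2*x^4 - 6*x^3 + 8*x + C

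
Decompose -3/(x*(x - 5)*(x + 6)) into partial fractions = -1/(22*(x + 6)) - 3/(55*(x - 5)) + 1/(10*x)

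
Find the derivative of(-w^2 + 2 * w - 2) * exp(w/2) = -w^2*exp(w/2)/2 - w*exp(w/2) + exp(w/2)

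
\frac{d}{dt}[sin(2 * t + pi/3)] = 2*cos(2*t + pi/3)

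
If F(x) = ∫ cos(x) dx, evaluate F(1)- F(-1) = 2*sin(1)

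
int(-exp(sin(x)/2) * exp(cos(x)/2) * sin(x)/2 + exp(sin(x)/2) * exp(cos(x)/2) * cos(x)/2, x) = exp(sqrt(2)*sin(x + pi/4)/2) + C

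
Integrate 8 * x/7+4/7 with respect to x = 4*x^2/7 + 4*x/7 + C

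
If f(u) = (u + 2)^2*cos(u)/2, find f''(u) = -u^2*cos(u)/2 - 2*u*sin(u) - 2*u*cos(u) - 4*sin(u) - cos(u)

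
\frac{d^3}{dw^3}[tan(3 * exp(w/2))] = 81*(-1 + cos(3*exp(w/2))^(-2))^2*exp(3*w/2)/4 - 81*exp(3*w/2)/4 + 27*exp(3*w/2)/cos(3*exp(w/2))^2 + 3*exp(w/2)/(8*cos(3*exp(w/2))^2) + 27*exp(w)*sin(3*exp(w/2))/(4*cos(3*exp(w/2))^3)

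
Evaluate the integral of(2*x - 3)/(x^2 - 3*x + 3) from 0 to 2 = -log(3)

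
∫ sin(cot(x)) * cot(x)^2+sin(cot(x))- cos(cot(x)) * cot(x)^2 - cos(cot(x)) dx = sqrt(2)*sin(pi/4 + 1/tan(x)) + C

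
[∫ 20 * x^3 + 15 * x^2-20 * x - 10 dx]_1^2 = 70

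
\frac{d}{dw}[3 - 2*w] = -2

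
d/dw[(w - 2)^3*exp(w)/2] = w^3*exp(w)/2 - 3*w^2*exp(w)/2 + 2*exp(w)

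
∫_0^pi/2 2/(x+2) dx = -2*log(2) + 2*log(pi/2 + 2)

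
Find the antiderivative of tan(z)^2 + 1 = tan(z) + C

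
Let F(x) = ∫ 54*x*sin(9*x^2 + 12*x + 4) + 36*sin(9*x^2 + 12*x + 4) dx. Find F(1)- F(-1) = -3*cos(25) + 3*cos(1)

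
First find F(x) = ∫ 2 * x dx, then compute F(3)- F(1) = 8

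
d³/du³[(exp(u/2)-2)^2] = -exp(u/2)/2 + exp(u)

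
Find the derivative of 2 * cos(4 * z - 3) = -8*sin(4*z - 3)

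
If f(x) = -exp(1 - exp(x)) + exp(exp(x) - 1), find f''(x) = (-exp(2*x) + exp(x) + exp(x + 2*exp(x) - 2) + exp(2*x + 2*exp(x) - 2))*exp(1 - exp(x))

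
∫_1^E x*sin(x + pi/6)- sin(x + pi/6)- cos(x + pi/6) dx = (1 - E)*cos(pi/6 + E)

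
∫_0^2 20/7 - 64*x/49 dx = 152/49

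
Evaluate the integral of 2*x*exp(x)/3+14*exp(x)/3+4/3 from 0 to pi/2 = -12 + (2 + exp(pi/2))*(pi/3 + 4)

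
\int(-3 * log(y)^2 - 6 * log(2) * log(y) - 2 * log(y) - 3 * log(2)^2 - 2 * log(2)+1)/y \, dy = (-log(2*y)^2 - log(2*y) + 1)*log(2*y) + C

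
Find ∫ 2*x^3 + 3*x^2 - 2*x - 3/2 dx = x^4/2 + x^3 - x^2 - 3*x/2 + C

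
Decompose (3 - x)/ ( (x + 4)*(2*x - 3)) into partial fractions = 3/(11*(2*x - 3)) - 7/(11*(x + 4))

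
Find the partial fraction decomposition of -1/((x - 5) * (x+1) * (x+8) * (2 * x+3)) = -8/(169*(2*x + 3)) + 1/(1183*(x + 8)) + 1/(42*(x + 1)) - 1/(1014*(x - 5))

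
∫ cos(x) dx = sin(x) + C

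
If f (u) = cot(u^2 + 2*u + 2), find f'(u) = -2*(u + 1)/sin(u^2 + 2*u + 2)^2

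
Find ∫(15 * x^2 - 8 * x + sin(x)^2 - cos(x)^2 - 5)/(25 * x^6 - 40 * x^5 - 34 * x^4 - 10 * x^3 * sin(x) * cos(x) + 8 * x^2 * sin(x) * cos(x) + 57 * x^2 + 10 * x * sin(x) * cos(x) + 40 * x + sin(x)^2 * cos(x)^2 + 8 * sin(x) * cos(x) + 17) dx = acot(-5*x^3 + 4*x^2 + 5*x + sin(2*x)/2 + 4) + C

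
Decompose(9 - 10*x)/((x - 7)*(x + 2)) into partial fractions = -29/(9*(x + 2)) - 61/(9*(x - 7))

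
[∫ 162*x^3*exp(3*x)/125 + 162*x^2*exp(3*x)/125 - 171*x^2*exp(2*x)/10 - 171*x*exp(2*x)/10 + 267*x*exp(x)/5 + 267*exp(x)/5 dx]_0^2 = -6*exp(2) + (-4 + 6*exp(2)/5)^2/4 + 124 + 2*(-4 + 6*exp(2)/5)^3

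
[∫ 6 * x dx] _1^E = -3 + 3*exp(2)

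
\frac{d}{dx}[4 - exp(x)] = -exp(x)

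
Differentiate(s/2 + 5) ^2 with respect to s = s/2 + 5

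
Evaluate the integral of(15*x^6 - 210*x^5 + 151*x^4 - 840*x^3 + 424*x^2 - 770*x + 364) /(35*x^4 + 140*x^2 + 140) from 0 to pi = -3*pi^2 - 1/2 + (1 + pi^2)/(2 + pi^2) + pi^3/7 + 13*pi/5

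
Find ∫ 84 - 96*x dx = -48*x^2 + 84*x + C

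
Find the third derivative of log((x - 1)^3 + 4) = (6*x^6 - 36*x^5 + 90*x^4 - 288*x^3 + 594*x^2 - 540*x + 270)/(x^9 - 9*x^8 + 36*x^7 - 72*x^6 + 54*x^5 + 54*x^4 - 108*x^3 + 81*x + 27)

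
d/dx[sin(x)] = cos(x)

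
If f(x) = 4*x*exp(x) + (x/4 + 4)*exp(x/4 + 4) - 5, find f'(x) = 4*x*exp(x) + x*exp(x/4 + 4)/16 + 4*exp(x) + 5*exp(x/4 + 4)/4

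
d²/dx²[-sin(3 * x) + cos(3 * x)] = 9*sin(3*x) - 9*cos(3*x)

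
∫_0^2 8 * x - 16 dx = -16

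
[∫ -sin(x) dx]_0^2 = -1 + cos(2)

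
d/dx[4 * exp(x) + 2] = 4*exp(x)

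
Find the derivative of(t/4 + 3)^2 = t/8 + 3/2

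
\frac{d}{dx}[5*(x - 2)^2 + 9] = 10*x - 20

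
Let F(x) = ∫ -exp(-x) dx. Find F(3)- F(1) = -exp(-1) + exp(-3)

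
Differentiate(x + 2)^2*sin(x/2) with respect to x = x^2*cos(x/2)/2 + 2*x*sin(x/2) + 2*x*cos(x/2) + 4*sin(x/2) + 2*cos(x/2)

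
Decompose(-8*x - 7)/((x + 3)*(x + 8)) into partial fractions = -57/(5*(x + 8)) + 17/(5*(x + 3))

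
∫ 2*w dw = w^2 + C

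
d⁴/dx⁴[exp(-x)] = exp(-x)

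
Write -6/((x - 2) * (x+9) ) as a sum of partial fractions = 6/(11*(x + 9)) - 6/(11*(x - 2))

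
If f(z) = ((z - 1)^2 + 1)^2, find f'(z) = 4*z^3 - 12*z^2 + 16*z - 8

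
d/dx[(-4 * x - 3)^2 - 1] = 32*x + 24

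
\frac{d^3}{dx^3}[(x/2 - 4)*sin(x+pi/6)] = -x*cos(x + pi/6)/2 - 3*sin(x + pi/6)/2 + 4*cos(x + pi/6)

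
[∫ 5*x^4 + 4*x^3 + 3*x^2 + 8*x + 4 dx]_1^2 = 69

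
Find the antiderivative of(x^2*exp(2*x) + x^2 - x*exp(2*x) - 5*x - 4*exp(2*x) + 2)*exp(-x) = -2*(-x^2 + 3*x + 1)*sinh(x) + C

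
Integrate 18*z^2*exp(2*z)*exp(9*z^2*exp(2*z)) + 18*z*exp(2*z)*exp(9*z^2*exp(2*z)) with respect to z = exp(9*z^2*exp(2*z)) + C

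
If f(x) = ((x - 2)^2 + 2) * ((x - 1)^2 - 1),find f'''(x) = 24*x - 36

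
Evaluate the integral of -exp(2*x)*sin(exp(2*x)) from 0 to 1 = -cos(1)/2 + cos(exp(2))/2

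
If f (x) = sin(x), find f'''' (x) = sin(x)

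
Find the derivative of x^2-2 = 2*x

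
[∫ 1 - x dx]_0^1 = 1/2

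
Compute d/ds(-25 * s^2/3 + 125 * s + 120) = 125 - 50*s/3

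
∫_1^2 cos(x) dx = -sin(1) + sin(2)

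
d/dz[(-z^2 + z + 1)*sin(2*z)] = -2*z^2*cos(2*z) + 2*sqrt(2)*z*cos(2*z + pi/4) + sin(2*z) + 2*cos(2*z)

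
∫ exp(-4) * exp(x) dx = exp(x - 4) + C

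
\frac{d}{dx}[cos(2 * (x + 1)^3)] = -6*(x + 1)^2*sin(2*x^3 + 6*x^2 + 6*x + 2)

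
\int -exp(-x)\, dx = exp(-x) + C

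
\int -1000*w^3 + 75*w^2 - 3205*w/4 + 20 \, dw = -250*w^4 + 25*w^3 - 3205*w^2/8 + 20*w + C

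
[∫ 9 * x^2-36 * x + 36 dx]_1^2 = 3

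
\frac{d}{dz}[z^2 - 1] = 2*z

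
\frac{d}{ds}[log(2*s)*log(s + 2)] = (s*log(s) + s*log(s + 2) + s*log(2) + 2*log(s + 2))/(s^2 + 2*s)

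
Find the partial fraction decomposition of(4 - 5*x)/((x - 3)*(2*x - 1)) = -3/(5*(2*x - 1)) - 11/(5*(x - 3))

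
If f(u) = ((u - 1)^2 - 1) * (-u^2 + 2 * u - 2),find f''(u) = -12*u^2 + 24*u - 12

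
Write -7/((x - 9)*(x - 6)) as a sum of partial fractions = 7/(3*(x - 6)) - 7/(3*(x - 9))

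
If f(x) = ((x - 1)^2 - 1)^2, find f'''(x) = 24*x - 24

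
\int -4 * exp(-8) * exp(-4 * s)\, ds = exp(-4*s - 8) + C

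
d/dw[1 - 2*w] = -2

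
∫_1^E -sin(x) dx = cos(E) - cos(1)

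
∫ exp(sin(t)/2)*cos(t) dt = 2*exp(sin(t)/2) + C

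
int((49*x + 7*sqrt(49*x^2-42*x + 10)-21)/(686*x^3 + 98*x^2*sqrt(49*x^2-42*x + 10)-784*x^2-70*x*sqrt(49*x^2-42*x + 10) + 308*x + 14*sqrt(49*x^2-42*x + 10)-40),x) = (7*x + sqrt((7*x - 3)^2 + 1) - 3)/(7*x + sqrt((7*x - 3)^2 + 1) - 2) + C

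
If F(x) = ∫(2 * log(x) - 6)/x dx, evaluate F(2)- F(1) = -9 + (-3 + log(2))^2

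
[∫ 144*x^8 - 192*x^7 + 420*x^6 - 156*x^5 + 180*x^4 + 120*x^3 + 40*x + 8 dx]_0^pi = -4*pi^3 - 4*pi - 2 + 2*pi^2 + 2*(-pi^2 + 1 + 2*pi + 2*pi^3)^3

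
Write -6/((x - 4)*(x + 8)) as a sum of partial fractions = 1/(2*(x + 8)) - 1/(2*(x - 4))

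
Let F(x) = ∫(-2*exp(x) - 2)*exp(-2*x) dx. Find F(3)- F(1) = -(exp(-1) + 1)^2 + (exp(-3) + 1)^2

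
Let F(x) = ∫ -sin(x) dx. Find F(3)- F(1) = cos(3) - cos(1)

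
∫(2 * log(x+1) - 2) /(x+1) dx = (log(x + 1) - 1)^2 + C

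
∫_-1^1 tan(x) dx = 0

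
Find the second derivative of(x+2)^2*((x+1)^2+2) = 12*x^2 + 36*x + 30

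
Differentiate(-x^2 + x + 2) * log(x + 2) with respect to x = (-2*x^2*log(x + 2) - x^2 - 3*x*log(x + 2) + x + 2*log(x + 2) + 2)/(x + 2)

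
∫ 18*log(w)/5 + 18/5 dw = 18*w*log(w)/5 + C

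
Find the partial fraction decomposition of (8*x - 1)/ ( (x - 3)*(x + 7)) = 57/(10*(x + 7)) + 23/(10*(x - 3))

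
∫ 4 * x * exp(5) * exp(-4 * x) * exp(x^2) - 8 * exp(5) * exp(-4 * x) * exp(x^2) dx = 2*exp((x - 2)^2 + 1) + C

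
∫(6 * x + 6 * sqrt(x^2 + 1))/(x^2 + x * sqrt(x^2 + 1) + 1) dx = 6*log(x + sqrt(x^2 + 1)) + C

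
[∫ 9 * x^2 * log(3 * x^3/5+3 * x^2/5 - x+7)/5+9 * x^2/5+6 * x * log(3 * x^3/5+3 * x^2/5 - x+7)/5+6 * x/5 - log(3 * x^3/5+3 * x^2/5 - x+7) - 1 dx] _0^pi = -7*log(7) + (-pi + 3*pi^2/5 + 7 + 3*pi^3/5)*log(-pi + 3*pi^2/5 + 7 + 3*pi^3/5)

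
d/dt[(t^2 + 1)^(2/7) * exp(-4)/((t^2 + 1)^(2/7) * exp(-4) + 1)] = 4*t*exp(4)/(7*t^2*(t^2 + 1)^(2/7) + 14*t^2*exp(4) + 7*(t^2 + 1)^(5/7)*exp(8) + 7*(t^2 + 1)^(2/7) + 14*exp(4))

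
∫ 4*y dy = 2*y^2 + C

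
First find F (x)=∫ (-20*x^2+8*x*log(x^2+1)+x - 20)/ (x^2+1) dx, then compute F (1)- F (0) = -20 + log(2)/2 + 2*log(2)^2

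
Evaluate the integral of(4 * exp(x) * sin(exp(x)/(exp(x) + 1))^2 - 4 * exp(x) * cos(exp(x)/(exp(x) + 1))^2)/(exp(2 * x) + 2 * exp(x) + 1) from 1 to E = -2*sin(2*exp(E)/(1 + exp(E))) + 2*sin(2*E/(1 + E))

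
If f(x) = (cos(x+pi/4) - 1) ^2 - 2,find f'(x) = 2*sin(x + pi/4) - cos(2*x)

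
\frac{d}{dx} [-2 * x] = -2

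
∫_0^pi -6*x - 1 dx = (2 + pi)*(5 - 3*pi) - 10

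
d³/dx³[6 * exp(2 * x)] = 48*exp(2*x)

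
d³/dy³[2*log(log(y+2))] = (4*log(y + 2)^2 + 6*log(y + 2) + 4)/(y^3*log(y + 2)^3 + 6*y^2*log(y + 2)^3 + 12*y*log(y + 2)^3 + 8*log(y + 2)^3)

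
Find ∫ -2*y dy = -y^2 + C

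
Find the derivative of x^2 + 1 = 2*x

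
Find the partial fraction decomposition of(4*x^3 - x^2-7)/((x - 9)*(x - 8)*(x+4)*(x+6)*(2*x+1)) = -124/(24871*(2*x + 1)) - 907/(4620*(x + 6)) + 93/(728*(x + 4)) - 659/(952*(x - 8)) + 2828/(3705*(x - 9))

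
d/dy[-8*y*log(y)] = -8*log(y) - 8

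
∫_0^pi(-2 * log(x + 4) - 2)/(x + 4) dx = -2*log(pi + 4) - log(pi + 4)^2 + log(4)^2 + 2*log(4)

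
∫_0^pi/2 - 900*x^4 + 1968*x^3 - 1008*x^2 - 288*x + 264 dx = (-12 + 6*pi)*(4 - 3*pi/2)*(-pi^2/2 - pi + 2 + 5*pi^3/8) + 96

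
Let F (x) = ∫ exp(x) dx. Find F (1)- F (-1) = E - exp(-1)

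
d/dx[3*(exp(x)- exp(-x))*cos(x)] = 3*sqrt(2)*(exp(2*x)*cos(x + pi/4) + sin(x + pi/4))*exp(-x)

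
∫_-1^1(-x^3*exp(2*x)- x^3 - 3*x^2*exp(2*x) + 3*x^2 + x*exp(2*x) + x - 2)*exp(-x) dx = -2*E + 2*exp(-1)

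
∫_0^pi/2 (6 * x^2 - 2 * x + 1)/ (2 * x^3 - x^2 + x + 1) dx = -log(2) + log(-pi^2/2 + 2 + pi + pi^3/2)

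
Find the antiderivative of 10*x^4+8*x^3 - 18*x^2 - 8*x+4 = 2*x^5 + 2*x^4 - 6*x^3 - 4*x^2 + 4*x + C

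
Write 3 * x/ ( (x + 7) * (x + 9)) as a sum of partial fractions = 27/(2*(x + 9)) - 21/(2*(x + 7))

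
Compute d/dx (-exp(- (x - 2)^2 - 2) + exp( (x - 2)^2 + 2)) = (2*x*exp(2*x^2 - 8*x + 12) + 2*x - 4*exp(2*x^2 - 8*x + 12) - 4)*exp(-x^2 + 4*x - 6)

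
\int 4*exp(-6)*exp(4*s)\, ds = exp(4*s - 6) + C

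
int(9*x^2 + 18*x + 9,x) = 3*x^3 + 9*x^2 + 9*x + C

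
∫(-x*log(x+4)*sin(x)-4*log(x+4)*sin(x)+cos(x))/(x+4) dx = log(x + 4)*cos(x) + C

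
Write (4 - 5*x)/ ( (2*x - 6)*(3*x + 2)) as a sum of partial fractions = -1/(3*x + 2) - 1/(2*(x - 3))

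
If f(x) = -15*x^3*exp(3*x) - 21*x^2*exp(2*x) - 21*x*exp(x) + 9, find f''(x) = -135*x^3*exp(3*x) - 270*x^2*exp(3*x) - 84*x^2*exp(2*x) - 90*x*exp(3*x) - 168*x*exp(2*x) - 21*x*exp(x) - 42*exp(2*x) - 42*exp(x)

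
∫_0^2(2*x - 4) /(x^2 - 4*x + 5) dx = -log(5)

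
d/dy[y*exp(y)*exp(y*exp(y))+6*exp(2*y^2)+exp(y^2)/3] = y^2*exp(y*exp(y) + 2*y) + 24*y*exp(2*y^2) + 2*y*exp(y^2)/3 + y*exp(y*exp(y) + y) + y*exp(y*exp(y) + 2*y) + exp(y*exp(y) + y)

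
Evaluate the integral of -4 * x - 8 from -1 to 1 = -16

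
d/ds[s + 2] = 1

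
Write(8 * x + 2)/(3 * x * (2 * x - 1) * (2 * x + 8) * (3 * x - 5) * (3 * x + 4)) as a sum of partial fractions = 13/(1056*(3*x + 4)) + 23/(1785*(3*x - 5)) - 16/(693*(2*x - 1)) - 5/(4896*(x + 4)) + 1/(240*x)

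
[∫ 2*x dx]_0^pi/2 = pi^2/4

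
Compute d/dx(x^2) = 2*x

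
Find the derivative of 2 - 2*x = -2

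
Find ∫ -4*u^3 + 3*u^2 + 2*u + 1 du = -u^4 + u^3 + u^2 + u + C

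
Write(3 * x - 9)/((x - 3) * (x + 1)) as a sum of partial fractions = 3/(x + 1)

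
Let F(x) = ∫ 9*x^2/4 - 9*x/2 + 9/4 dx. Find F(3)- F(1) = 6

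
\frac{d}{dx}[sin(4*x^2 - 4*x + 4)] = 4*(2*x - 1)*cos(4*(x^2 - x + 1))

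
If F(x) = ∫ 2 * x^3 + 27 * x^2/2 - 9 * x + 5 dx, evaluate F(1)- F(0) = 11/2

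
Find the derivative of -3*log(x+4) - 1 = -3/(x + 4)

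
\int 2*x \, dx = x^2 + C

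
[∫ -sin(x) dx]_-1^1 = 0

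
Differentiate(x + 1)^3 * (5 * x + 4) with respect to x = 20*x^3 + 57*x^2 + 54*x + 17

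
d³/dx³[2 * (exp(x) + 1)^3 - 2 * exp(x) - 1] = 54*exp(3*x) + 48*exp(2*x) + 4*exp(x)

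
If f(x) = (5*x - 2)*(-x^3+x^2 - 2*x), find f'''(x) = 42 - 120*x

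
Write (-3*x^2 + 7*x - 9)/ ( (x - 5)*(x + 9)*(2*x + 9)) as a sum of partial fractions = 45/(19*(2*x + 9)) - 5/(2*(x + 9)) - 7/(38*(x - 5))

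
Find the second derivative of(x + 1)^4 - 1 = 12*x^2 + 24*x + 12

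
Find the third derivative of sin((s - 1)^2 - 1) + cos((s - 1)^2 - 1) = 8*s^3*sin(s*(s - 2)) - 8*s^3*cos(s*(s - 2)) - 24*s^2*sin(s*(s - 2)) + 24*s^2*cos(s*(s - 2)) + 12*s*sin(s*(s - 2)) - 36*s*cos(s*(s - 2)) + 4*sin(s*(s - 2)) + 20*cos(s*(s - 2))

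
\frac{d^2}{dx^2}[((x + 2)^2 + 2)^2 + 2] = 12*x^2 + 48*x + 56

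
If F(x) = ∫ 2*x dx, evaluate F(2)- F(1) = 3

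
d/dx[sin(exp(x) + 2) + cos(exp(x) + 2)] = sqrt(2)*exp(x)*cos(exp(x) + pi/4 + 2)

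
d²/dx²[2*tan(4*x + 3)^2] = 192*tan(4*x + 3)^4 + 256*tan(4*x + 3)^2 + 64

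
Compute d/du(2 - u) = -1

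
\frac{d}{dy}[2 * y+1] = 2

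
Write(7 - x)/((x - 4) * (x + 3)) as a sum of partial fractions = -10/(7*(x + 3)) + 3/(7*(x - 4))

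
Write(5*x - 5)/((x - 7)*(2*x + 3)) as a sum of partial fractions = 25/(17*(2*x + 3)) + 30/(17*(x - 7))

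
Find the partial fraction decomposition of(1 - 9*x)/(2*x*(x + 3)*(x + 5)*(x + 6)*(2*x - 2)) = 55/(504*(x + 6)) - 23/(120*(x + 5)) + 7/(72*(x + 3)) - 1/(84*(x - 1)) - 1/(360*x)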